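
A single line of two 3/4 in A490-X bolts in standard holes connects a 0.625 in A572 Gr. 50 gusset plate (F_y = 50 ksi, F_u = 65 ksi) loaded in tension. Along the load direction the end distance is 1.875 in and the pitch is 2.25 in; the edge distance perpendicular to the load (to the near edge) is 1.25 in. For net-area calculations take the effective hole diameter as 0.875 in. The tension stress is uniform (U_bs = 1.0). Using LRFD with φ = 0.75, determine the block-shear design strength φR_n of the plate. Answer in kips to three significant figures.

76.2 kips

Shear plane L_v = 1.875 + 1·2.25 = 4.125 in; A_gv = 4.125 × 0.625 = 2.578 in².
A_nv = (4.125 − 1.5·0.875) × 0.625 = 1.758 in².
A_nt = (1.25 − 0.5·0.875) × 0.625 = 0.5078 in².
0.6 F_u A_nv = 68.55 kips; 0.6 F_y A_gv = 77.34 kips → shear rupture governs the shear term.
R_n = 68.55 + 1.0 × 65 × 0.5078 = 101.6 kips.
Design strength φR_n = 0.75 × 101.6 = 76.2 kips.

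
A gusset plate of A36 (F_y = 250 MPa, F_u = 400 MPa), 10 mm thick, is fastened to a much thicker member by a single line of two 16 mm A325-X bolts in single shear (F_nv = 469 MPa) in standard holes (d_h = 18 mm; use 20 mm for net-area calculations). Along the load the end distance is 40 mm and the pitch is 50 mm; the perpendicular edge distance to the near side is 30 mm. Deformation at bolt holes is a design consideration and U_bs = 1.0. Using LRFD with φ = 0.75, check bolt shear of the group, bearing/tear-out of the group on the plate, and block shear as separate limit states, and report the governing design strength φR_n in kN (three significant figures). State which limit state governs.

141 kN (bolt shear governs)

Bolt shear: A_b = π·16²/4 = 201.1 mm²; R_n = 469 × 201.1 × 2 × 1 / 1000 = 188.6 kN → 0.75 × 188.6 = 141 kN.
Bearing: edge l_c = 31, r_n = 148.8 kN; interior l_c = 32, r_n = 153.6 kN; R_n = 148.8 + 1·153.6 = 302.4 kN → 227 kN.
Block shear: A_gv = 900, A_nv = 600, A_nt = 200 mm²; R_n = min(0.6F_uA_nv, 0.6F_yA_gv) + U_bs·F_u·A_nt = 215 kN → 161 kN.
Bolt shear governs: 141 kN.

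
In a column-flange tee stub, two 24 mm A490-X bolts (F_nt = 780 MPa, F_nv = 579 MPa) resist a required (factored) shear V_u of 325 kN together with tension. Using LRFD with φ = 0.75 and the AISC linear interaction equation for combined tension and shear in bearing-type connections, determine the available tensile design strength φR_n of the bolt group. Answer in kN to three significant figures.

250 kN

A_b = π·24²/4 = 452.4 mm²; f_rv = 325 × 1000 / (2 × 452.4) = 359.2 MPa.
F'_nt = 1.3 F_nt − (F_nt / φF_nv) f_rv = 1.3·780 − (780/(0.75·579))·359.2 = 368.8 MPa, capped at F_nt → F'_nt = 368.8 MPa.
R_n = F'_nt · A_b · n = 368.8 × 452.4 × 2 / 1000 = 333.7 kN.
Design strength φR_n = 0.75 × 333.7 = 250 kN.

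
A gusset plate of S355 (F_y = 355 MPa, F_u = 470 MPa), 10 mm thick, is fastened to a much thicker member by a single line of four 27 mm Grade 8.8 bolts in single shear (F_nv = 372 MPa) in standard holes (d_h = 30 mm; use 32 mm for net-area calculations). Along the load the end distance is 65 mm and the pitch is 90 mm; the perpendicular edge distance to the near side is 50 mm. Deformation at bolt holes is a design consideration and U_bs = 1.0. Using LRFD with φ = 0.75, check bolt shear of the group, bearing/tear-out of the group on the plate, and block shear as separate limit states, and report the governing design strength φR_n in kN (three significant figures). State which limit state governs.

591 kN (block shear governs)

Bolt shear: A_b = π·27²/4 = 572.6 mm²; R_n = 372 × 572.6 × 4 × 1 / 1000 = 852 kN → 0.75 × 852 = 639 kN.
Bearing: edge l_c = 50, r_n = 282 kN; interior l_c = 60, r_n = 304.6 kN; R_n = 282 + 3·304.6 = 1196 kN → 897 kN.
Block shear: A_gv = 3350, A_nv = 2230, A_nt = 340 mm²; R_n = min(0.6F_uA_nv, 0.6F_yA_gv) + U_bs·F_u·A_nt = 788.7 kN → 591 kN.
Block shear governs: 591 kN.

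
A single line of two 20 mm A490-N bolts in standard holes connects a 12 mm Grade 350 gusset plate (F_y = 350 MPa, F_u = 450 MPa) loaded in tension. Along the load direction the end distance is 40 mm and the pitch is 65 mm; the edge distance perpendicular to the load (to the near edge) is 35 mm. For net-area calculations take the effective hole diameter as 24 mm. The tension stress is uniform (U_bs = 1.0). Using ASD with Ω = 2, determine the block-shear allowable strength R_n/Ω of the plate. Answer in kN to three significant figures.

174 kN

Shear plane L_v = 40 + 1·65 = 105 mm; A_gv = 105 × 12 = 1260 mm².
A_nv = (105 − 1.5·24) × 12 = 828 mm².
A_nt = (35 − 0.5·24) × 12 = 276 mm².
0.6 F_u A_nv = 223.6 kN; 0.6 F_y A_gv = 264.6 kN → shear rupture governs the shear term.
R_n = 223.6 + 1.0 × 450 × 276 / 1000 = 347.8 kN.
Allowable strength R_n/Ω = 347.8 / 2 = 174 kN.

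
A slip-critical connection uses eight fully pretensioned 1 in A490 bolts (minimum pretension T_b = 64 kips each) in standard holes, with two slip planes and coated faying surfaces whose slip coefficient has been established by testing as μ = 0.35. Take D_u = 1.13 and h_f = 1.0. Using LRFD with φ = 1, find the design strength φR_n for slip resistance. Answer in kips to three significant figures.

405 kips

R_n = μ · D_u · h_f · T_b · n_s · n_b = 0.35 × 1.13 × 1.0 × 64 × 2 × 8 = 405 kips.
Design strength φR_n = 1 × 405 = 405 kips.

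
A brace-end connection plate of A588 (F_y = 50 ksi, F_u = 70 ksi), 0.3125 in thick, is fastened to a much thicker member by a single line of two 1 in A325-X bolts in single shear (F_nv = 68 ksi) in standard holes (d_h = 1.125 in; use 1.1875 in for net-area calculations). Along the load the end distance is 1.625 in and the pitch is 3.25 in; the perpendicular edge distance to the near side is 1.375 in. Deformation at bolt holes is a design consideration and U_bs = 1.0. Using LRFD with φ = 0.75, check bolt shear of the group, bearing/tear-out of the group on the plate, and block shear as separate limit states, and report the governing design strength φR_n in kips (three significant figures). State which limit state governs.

Bolt shear: A_b = π·1²/4 = 0.7854 in²; R_n = 68 × 0.7854 × 2 × 1 = 106.8 kips → 0.75 × 106.8 = 80.1 kips.
Bearing: edge l_c = 1.062, r_n = 27.89 kips; interior l_c = 2.125, r_n = 52.5 kips; R_n = 27.89 + 1·52.5 = 80.39 kips → 60.3 kips.
Block shear: A_gv = 1.523, A_nv = 0.9668, A_nt = 0.2441 in²; R_n = min(0.6F_uA_nv, 0.6F_yA_gv) + U_bs·F_u·A_nt = 57.7 kips → 43.3 kips.
Block shear governs: 43.3 kips.

43.3 kips (block shear governs)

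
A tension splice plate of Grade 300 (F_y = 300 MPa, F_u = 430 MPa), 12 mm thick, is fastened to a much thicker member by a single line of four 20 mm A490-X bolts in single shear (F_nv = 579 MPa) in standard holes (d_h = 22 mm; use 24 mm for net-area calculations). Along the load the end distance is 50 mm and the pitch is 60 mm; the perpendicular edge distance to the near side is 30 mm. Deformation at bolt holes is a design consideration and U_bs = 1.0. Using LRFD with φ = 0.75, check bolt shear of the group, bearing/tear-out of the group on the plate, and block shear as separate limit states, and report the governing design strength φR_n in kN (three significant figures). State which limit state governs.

409 kN (block shear governs)

Bolt shear: A_b = π·20²/4 = 314.2 mm²; R_n = 579 × 314.2 × 4 × 1 / 1000 = 727.6 kN → 0.75 × 727.6 = 546 kN.
Bearing: edge l_c = 39, r_n = 241.5 kN; interior l_c = 38, r_n = 235.3 kN; R_n = 241.5 + 3·235.3 = 947.4 kN → 711 kN.
Block shear: A_gv = 2760, A_nv = 1752, A_nt = 216 mm²; R_n = min(0.6F_uA_nv, 0.6F_yA_gv) + U_bs·F_u·A_nt = 544.9 kN → 409 kN.
Block shear governs: 409 kN.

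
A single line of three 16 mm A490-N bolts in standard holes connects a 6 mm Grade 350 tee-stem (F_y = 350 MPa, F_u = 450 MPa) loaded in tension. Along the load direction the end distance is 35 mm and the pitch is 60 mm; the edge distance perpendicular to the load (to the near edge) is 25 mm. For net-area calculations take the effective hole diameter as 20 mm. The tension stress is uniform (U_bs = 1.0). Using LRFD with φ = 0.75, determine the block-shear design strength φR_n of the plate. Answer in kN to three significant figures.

158 kN

Shear plane L_v = 35 + 2·60 = 155 mm; A_gv = 155 × 6 = 930 mm².
A_nv = (155 − 2.5·20) × 6 = 630 mm².
A_nt = (25 − 0.5·20) × 6 = 90 mm².
0.6 F_u A_nv = 170.1 kN; 0.6 F_y A_gv = 195.3 kN → shear rupture governs the shear term.
R_n = 170.1 + 1.0 × 450 × 90 / 1000 = 210.6 kN.
Design strength φR_n = 0.75 × 210.6 = 158 kN.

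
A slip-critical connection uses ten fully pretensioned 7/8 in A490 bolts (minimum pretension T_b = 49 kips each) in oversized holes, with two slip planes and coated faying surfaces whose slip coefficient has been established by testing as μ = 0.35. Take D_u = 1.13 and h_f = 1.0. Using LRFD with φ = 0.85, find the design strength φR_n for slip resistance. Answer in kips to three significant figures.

329 kips

R_n = μ · D_u · h_f · T_b · n_s · n_b = 0.35 × 1.13 × 1.0 × 49 × 2 × 10 = 387.6 kips.
Design strength φR_n = 0.85 × 387.6 = 329 kips.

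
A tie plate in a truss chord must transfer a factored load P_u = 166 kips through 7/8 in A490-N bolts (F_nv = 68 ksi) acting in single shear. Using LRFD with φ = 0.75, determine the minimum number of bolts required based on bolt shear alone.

A_b = π·0.875²/4 = 0.6013 in².
Per-bolt design strength φR_n = 0.75 × 68 × 0.6013 × 1 = 30.67 kips.
n ≥ 166 / 30.67 = 5.413 → use 6 bolts.

6 bolts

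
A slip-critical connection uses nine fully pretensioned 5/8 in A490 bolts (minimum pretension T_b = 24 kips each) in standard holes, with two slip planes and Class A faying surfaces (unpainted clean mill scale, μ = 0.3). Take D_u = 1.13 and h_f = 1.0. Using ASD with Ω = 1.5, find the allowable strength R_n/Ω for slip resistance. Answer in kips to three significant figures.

97.6 kips

R_n = μ · D_u · h_f · T_b · n_s · n_b = 0.3 × 1.13 × 1.0 × 24 × 2 × 9 = 146.4 kips.
Allowable strength R_n/Ω = 146.4 / 1.5 = 97.6 kips.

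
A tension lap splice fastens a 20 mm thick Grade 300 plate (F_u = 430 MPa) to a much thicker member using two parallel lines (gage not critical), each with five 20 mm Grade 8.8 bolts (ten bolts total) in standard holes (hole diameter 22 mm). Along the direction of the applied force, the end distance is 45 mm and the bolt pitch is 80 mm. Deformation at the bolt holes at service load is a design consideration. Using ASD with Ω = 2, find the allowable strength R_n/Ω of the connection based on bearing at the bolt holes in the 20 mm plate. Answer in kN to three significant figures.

Per bolt r_n = 1.2 l_c t F_u ≤ 2.4 d t F_u; upper limit = 2.4 × 20 × 20 × 430 / 1000 = 412.8 kN.
Edge bolt: l_c = 45 − 22/2 = 34 mm → 1.2 × 34 × 20 × 430 / 1000 = 350.9 → r_n = 350.9 kN.
Interior bolts: l_c = 80 − 22 = 58 mm → 1.2 × 58 × 20 × 430 / 1000 = 598.6 → r_n = 412.8 kN.
R_n = 2 × 350.9 + 8 × 412.8 = 4004 kN.
Allowable strength R_n/Ω = 4004 / 2 = 2000 kN.

2000 kN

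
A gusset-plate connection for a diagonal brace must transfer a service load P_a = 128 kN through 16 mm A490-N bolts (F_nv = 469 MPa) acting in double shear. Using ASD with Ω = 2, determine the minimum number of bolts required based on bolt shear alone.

2 bolts

A_b = π·16²/4 = 201.1 mm².
Per-bolt allowable strength R_n/Ω = 469 × 201.1 × 2 / 1000 / 2 = 94.3 kN.
n ≥ 128 / 94.3 = 1.357 → use 2 bolts.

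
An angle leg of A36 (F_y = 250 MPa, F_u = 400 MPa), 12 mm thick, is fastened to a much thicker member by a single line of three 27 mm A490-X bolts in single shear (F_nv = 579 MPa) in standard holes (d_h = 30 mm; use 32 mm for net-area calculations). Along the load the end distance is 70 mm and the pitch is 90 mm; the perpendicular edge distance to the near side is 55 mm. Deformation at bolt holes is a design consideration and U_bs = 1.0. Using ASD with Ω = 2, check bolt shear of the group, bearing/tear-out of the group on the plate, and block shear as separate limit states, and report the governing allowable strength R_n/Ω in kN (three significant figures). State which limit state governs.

Bolt shear: A_b = π·27²/4 = 572.6 mm²; R_n = 579 × 572.6 × 3 × 1 / 1000 = 994.5 kN → 994.5 / 2 = 497 kN.
Bearing: edge l_c = 55, r_n = 311 kN; interior l_c = 60, r_n = 311 kN; R_n = 311 + 2·311 = 933.1 kN → 467 kN.
Block shear: A_gv = 3000, A_nv = 2040, A_nt = 468 mm²; R_n = min(0.6F_uA_nv, 0.6F_yA_gv) + U_bs·F_u·A_nt = 637.2 kN → 319 kN.
Block shear governs: 319 kN.

319 kN (block shear governs)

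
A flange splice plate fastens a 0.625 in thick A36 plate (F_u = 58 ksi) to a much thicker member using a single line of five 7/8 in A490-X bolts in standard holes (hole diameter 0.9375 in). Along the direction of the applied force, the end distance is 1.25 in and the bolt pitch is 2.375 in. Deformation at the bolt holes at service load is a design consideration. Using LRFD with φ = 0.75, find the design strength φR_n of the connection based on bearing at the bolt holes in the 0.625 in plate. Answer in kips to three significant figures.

213 kips

Per bolt r_n = 1.2 l_c t F_u ≤ 2.4 d t F_u; upper limit = 2.4 × 0.875 × 0.625 × 58 = 76.12 kips.
Edge bolt: l_c = 1.25 − 0.9375/2 = 0.7812 in → 1.2 × 0.7812 × 0.625 × 58 = 33.98 → r_n = 33.98 kips.
Interior bolts: l_c = 2.375 − 0.9375 = 1.438 in → 1.2 × 1.438 × 0.625 × 58 = 62.53 → r_n = 62.53 kips.
R_n = 1 × 33.98 + 4 × 62.53 = 284.1 kips.
Design strength φR_n = 0.75 × 284.1 = 213 kips.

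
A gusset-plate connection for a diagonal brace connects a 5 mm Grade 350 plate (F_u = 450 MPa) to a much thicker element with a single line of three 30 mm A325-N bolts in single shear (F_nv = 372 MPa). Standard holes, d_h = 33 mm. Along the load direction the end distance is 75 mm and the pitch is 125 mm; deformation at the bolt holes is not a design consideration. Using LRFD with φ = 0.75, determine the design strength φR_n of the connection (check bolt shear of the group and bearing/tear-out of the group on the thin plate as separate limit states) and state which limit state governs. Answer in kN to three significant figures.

Bolt shear: A_b = π·30²/4 = 706.9 mm²; R_n = 372 × 706.9 × 3 × 1 / 1000 = 788.9 kN → 0.75 × 788.9 = 592 kN.
Bearing (1.5 l_c t F_u ≤ 3.0 d t F_u): upper limit = 3.0·30·5·450 / 1000 = 202.5 kN.
  Edge l_c = 75 − 33/2 = 58.5 → r_n = 197.4 kN; interior l_c = 125 − 33 = 92 → r_n = 202.5 kN.
  R_n,bearing = 1·197.4 + 2·202.5 = 602.4 kN → 0.75 × 602.4 = 452 kN.
Bearing governs: 452 kN.

452 kN (bearing governs)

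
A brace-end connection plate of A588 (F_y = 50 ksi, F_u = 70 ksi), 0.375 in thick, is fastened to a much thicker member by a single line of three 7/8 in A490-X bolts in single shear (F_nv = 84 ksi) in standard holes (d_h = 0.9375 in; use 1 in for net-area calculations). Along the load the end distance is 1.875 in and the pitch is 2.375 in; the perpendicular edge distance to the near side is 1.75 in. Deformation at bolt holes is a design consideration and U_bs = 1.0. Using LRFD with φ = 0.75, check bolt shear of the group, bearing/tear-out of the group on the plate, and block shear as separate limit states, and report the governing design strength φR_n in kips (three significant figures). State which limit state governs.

Bolt shear: A_b = π·0.875²/4 = 0.6013 in²; R_n = 84 × 0.6013 × 3 × 1 = 151.5 kips → 0.75 × 151.5 = 114 kips.
Bearing: edge l_c = 1.406, r_n = 44.3 kips; interior l_c = 1.438, r_n = 45.28 kips; R_n = 44.3 + 2·45.28 = 134.9 kips → 101 kips.
Block shear: A_gv = 2.484, A_nv = 1.547, A_nt = 0.4688 in²; R_n = min(0.6F_uA_nv, 0.6F_yA_gv) + U_bs·F_u·A_nt = 97.78 kips → 73.3 kips.
Block shear governs: 73.3 kips.

73.3 kips (block shear governs)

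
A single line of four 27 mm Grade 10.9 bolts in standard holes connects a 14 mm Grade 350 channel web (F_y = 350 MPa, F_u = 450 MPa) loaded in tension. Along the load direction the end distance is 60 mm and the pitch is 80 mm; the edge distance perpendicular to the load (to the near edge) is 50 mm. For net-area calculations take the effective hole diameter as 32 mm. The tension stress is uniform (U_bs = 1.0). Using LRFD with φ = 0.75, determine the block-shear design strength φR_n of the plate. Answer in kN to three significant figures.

Shear plane L_v = 60 + 3·80 = 300 mm; A_gv = 300 × 14 = 4200 mm².
A_nv = (300 − 3.5·32) × 14 = 2632 mm².
A_nt = (50 − 0.5·32) × 14 = 476 mm².
0.6 F_u A_nv = 710.6 kN; 0.6 F_y A_gv = 882 kN → shear rupture governs the shear term.
R_n = 710.6 + 1.0 × 450 × 476 / 1000 = 924.8 kN.
Design strength φR_n = 0.75 × 924.8 = 694 kN.

694 kN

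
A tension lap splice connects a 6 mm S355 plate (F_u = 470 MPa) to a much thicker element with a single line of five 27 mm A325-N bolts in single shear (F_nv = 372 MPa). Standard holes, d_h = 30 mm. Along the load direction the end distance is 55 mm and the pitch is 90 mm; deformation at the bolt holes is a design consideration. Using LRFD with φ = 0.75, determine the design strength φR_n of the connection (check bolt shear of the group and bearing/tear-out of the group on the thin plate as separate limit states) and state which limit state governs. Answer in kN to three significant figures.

Bolt shear: A_b = π·27²/4 = 572.6 mm²; R_n = 372 × 572.6 × 5 × 1 / 1000 = 1065 kN → 0.75 × 1065 = 799 kN.
Bearing (1.2 l_c t F_u ≤ 2.4 d t F_u): upper limit = 2.4·27·6·470 / 1000 = 182.7 kN.
  Edge l_c = 55 − 30/2 = 40 → r_n = 135.4 kN; interior l_c = 90 − 30 = 60 → r_n = 182.7 kN.
  R_n,bearing = 1·135.4 + 4·182.7 = 866.3 kN → 0.75 × 866.3 = 650 kN.
Bearing governs: 650 kN.

650 kN (bearing governs)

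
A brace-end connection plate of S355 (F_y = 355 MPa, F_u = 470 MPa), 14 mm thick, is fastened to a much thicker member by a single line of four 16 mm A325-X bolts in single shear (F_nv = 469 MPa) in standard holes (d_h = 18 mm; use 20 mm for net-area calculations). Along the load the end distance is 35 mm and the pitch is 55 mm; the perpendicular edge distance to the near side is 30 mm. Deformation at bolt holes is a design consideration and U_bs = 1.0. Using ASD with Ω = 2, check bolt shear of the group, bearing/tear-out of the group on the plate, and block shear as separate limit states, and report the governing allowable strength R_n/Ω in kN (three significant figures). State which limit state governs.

Bolt shear: A_b = π·16²/4 = 201.1 mm²; R_n = 469 × 201.1 × 4 × 1 / 1000 = 377.2 kN → 377.2 / 2 = 189 kN.
Bearing: edge l_c = 26, r_n = 205.3 kN; interior l_c = 37, r_n = 252.7 kN; R_n = 205.3 + 3·252.7 = 963.3 kN → 482 kN.
Block shear: A_gv = 2800, A_nv = 1820, A_nt = 280 mm²; R_n = min(0.6F_uA_nv, 0.6F_yA_gv) + U_bs·F_u·A_nt = 644.8 kN → 322 kN.
Bolt shear governs: 189 kN.

189 kN (bolt shear governs)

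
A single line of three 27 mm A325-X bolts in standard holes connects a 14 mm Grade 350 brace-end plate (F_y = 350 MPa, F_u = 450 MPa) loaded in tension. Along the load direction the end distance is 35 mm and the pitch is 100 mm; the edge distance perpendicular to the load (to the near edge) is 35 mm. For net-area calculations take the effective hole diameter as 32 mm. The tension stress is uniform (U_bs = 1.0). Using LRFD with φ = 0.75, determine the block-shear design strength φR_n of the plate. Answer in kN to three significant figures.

Shear plane L_v = 35 + 2·100 = 235 mm; A_gv = 235 × 14 = 3290 mm².
A_nv = (235 − 2.5·32) × 14 = 2170 mm².
A_nt = (35 − 0.5·32) × 14 = 266 mm².
0.6 F_u A_nv = 585.9 kN; 0.6 F_y A_gv = 690.9 kN → shear rupture governs the shear term.
R_n = 585.9 + 1.0 × 450 × 266 / 1000 = 705.6 kN.
Design strength φR_n = 0.75 × 705.6 = 529 kN.

529 kN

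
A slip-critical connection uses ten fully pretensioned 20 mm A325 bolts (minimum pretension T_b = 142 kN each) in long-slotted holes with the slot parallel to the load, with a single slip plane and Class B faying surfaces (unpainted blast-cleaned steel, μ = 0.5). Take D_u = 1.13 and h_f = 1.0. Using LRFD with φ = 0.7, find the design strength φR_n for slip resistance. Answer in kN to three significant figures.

562 kN

R_n = μ · D_u · h_f · T_b · n_s · n_b = 0.5 × 1.13 × 1.0 × 142 × 1 × 10 = 802.3 kN.
Design strength φR_n = 0.7 × 802.3 = 562 kN.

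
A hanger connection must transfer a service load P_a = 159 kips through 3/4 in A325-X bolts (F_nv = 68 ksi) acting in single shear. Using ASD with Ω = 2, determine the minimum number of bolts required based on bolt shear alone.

11 bolts

A_b = π·0.75²/4 = 0.4418 in².
Per-bolt allowable strength R_n/Ω = 68 × 0.4418 × 1 / 2 = 15.02 kips.
n ≥ 159 / 15.02 = 10.59 → use 11 bolts.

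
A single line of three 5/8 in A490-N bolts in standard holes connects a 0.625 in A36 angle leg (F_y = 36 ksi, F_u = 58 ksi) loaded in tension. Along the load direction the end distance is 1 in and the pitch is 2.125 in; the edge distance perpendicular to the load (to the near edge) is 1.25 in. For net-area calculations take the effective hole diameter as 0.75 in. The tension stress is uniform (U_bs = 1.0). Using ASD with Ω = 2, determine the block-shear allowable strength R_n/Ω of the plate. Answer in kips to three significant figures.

51.3 kips

Shear plane L_v = 1 + 2·2.125 = 5.25 in; A_gv = 5.25 × 0.625 = 3.281 in².
A_nv = (5.25 − 2.5·0.75) × 0.625 = 2.109 in².
A_nt = (1.25 − 0.5·0.75) × 0.625 = 0.5469 in².
0.6 F_u A_nv = 73.41 kips; 0.6 F_y A_gv = 70.88 kips → shear yielding governs the shear term.
R_n = 70.88 + 1.0 × 58 × 0.5469 = 102.6 kips.
Allowable strength R_n/Ω = 102.6 / 2 = 51.3 kips.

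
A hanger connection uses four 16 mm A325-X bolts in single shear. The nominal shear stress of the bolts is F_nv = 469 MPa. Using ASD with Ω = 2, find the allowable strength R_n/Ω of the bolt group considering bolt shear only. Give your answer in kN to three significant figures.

A_b = π × 16² / 4 = 201.1 mm².
R_n = F_nv · A_b · n · n_s = 469 × 201.1 × 4 × 1 / 1000 = 377.2 kN.
Allowable strength R_n/Ω = 377.2 / 2 = 189 kN.

189 kN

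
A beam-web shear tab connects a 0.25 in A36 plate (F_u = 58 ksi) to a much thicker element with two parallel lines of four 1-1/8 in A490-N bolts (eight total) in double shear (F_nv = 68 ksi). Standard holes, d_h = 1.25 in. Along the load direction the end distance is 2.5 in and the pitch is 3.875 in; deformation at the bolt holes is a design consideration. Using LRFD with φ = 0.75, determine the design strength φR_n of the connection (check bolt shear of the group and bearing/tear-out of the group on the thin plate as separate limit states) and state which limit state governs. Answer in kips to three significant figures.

225 kips (bearing governs)

Bolt shear: A_b = π·1.125²/4 = 0.994 in²; R_n = 68 × 0.994 × 8 × 2 = 1081 kips → 0.75 × 1081 = 811 kips.
Bearing (1.2 l_c t F_u ≤ 2.4 d t F_u): upper limit = 2.4·1.125·0.25·58 = 39.15 kips.
  Edge l_c = 2.5 − 1.25/2 = 1.875 → r_n = 32.62 kips; interior l_c = 3.875 − 1.25 = 2.625 → r_n = 39.15 kips.
  R_n,bearing = 2·32.62 + 6·39.15 = 300.1 kips → 0.75 × 300.1 = 225 kips.
Bearing governs: 225 kips.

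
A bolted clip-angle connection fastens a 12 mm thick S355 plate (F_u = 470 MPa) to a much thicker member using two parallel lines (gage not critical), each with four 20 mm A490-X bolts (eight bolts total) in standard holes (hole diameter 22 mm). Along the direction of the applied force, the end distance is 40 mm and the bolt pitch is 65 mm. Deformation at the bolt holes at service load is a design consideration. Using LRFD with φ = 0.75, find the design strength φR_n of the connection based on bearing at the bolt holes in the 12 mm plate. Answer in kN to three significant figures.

Per bolt r_n = 1.2 l_c t F_u ≤ 2.4 d t F_u; upper limit = 2.4 × 20 × 12 × 470 / 1000 = 270.7 kN.
Edge bolt: l_c = 40 − 22/2 = 29 mm → 1.2 × 29 × 12 × 470 / 1000 = 196.3 → r_n = 196.3 kN.
Interior bolts: l_c = 65 − 22 = 43 mm → 1.2 × 43 × 12 × 470 / 1000 = 291 → r_n = 270.7 kN.
R_n = 2 × 196.3 + 6 × 270.7 = 2017 kN.
Design strength φR_n = 0.75 × 2017 = 1510 kN.

1510 kN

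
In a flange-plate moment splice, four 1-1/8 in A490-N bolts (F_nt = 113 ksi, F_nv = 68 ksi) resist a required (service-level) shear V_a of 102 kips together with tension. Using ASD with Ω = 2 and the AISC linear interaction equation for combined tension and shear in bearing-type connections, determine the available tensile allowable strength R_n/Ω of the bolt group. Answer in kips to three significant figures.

123 kips

A_b = π·1.125²/4 = 0.994 in²; f_rv = 102 / (4 × 0.994) = 25.65 ksi.
F'_nt = 1.3 F_nt − (Ω F_nt / F_nv) f_rv = 1.3·113 − (2·113/68)·25.65 = 61.64 ksi, capped at F_nt → F'_nt = 61.64 ksi.
R_n = F'_nt · A_b · n = 61.64 × 0.994 × 4 = 245.1 kips.
Allowable strength R_n/Ω = 245.1 / 2 = 123 kips.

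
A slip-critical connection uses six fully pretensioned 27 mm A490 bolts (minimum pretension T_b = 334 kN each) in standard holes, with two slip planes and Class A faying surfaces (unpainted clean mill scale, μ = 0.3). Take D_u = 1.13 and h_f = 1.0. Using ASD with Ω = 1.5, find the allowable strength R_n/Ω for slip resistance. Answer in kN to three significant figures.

R_n = μ · D_u · h_f · T_b · n_s · n_b = 0.3 × 1.13 × 1.0 × 334 × 2 × 6 = 1359 kN.
Allowable strength R_n/Ω = 1359 / 1.5 = 906 kN.

906 kN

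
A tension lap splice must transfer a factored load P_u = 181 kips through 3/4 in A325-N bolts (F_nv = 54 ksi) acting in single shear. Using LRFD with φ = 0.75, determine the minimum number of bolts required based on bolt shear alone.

11 bolts

A_b = π·0.75²/4 = 0.4418 in².
Per-bolt design strength φR_n = 0.75 × 54 × 0.4418 × 1 = 17.89 kips.
n ≥ 181 / 17.89 = 10.12 → use 11 bolts.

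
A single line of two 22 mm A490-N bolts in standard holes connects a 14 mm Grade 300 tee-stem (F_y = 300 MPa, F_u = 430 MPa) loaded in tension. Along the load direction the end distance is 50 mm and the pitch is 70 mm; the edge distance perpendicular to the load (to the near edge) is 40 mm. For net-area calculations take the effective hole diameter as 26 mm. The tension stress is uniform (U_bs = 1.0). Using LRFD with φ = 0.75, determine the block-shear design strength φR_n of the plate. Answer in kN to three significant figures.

341 kN

Shear plane L_v = 50 + 1·70 = 120 mm; A_gv = 120 × 14 = 1680 mm².
A_nv = (120 − 1.5·26) × 14 = 1134 mm².
A_nt = (40 − 0.5·26) × 14 = 378 mm².
0.6 F_u A_nv = 292.6 kN; 0.6 F_y A_gv = 302.4 kN → shear rupture governs the shear term.
R_n = 292.6 + 1.0 × 430 × 378 / 1000 = 455.1 kN.
Design strength φR_n = 0.75 × 455.1 = 341 kN.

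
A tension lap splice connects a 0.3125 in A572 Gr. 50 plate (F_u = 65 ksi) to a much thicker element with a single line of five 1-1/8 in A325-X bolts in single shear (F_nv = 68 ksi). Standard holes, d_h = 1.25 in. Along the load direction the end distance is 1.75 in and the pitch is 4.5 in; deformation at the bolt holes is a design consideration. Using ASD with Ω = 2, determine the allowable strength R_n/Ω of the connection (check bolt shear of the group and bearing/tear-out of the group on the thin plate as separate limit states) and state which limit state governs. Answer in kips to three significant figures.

123 kips (bearing governs)

Bolt shear: A_b = π·1.125²/4 = 0.994 in²; R_n = 68 × 0.994 × 5 × 1 = 338 kips → 338 / 2 = 169 kips.
Bearing (1.2 l_c t F_u ≤ 2.4 d t F_u): upper limit = 2.4·1.125·0.3125·65 = 54.84 kips.
  Edge l_c = 1.75 − 1.25/2 = 1.125 → r_n = 27.42 kips; interior l_c = 4.5 − 1.25 = 3.25 → r_n = 54.84 kips.
  R_n,bearing = 1·27.42 + 4·54.84 = 246.8 kips → 246.8 / 2 = 123 kips.
Bearing governs: 123 kips.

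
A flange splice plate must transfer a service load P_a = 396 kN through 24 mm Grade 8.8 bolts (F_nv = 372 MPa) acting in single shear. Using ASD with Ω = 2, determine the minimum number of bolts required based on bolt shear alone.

A_b = π·24²/4 = 452.4 mm².
Per-bolt allowable strength R_n/Ω = 372 × 452.4 × 1 / 1000 / 2 = 84.14 kN.
n ≥ 396 / 84.14 = 4.706 → use 5 bolts.

5 bolts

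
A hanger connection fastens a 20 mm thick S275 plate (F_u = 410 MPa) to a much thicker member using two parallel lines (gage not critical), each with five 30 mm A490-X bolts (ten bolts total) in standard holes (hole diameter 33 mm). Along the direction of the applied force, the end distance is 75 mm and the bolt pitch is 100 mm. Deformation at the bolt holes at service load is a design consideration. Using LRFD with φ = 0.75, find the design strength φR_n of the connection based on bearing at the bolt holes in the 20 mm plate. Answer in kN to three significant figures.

Per bolt r_n = 1.2 l_c t F_u ≤ 2.4 d t F_u; upper limit = 2.4 × 30 × 20 × 410 / 1000 = 590.4 kN.
Edge bolt: l_c = 75 − 33/2 = 58.5 mm → 1.2 × 58.5 × 20 × 410 / 1000 = 575.6 → r_n = 575.6 kN.
Interior bolts: l_c = 100 − 33 = 67 mm → 1.2 × 67 × 20 × 410 / 1000 = 659.3 → r_n = 590.4 kN.
R_n = 2 × 575.6 + 8 × 590.4 = 5874 kN.
Design strength φR_n = 0.75 × 5874 = 4410 kN.

4410 kN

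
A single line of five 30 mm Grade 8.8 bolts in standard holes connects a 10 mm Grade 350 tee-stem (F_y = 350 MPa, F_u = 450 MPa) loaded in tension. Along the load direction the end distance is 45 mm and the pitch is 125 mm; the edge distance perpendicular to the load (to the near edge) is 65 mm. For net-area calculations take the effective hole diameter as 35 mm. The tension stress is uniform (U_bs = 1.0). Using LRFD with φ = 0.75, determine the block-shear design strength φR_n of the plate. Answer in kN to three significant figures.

Shear plane L_v = 45 + 4·125 = 545 mm; A_gv = 545 × 10 = 5450 mm².
A_nv = (545 − 4.5·35) × 10 = 3875 mm².
A_nt = (65 − 0.5·35) × 10 = 475 mm².
0.6 F_u A_nv = 1046 kN; 0.6 F_y A_gv = 1144 kN → shear rupture governs the shear term.
R_n = 1046 + 1.0 × 450 × 475 / 1000 = 1260 kN.
Design strength φR_n = 0.75 × 1260 = 945 kN.

945 kN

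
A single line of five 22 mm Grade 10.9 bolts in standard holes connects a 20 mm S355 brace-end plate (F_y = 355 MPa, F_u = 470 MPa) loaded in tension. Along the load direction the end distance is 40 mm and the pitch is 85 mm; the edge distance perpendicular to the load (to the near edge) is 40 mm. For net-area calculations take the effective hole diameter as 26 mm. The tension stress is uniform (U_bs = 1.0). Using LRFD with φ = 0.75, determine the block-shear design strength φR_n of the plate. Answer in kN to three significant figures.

Shear plane L_v = 40 + 4·85 = 380 mm; A_gv = 380 × 20 = 7600 mm².
A_nv = (380 − 4.5·26) × 20 = 5260 mm².
A_nt = (40 − 0.5·26) × 20 = 540 mm².
0.6 F_u A_nv = 1483 kN; 0.6 F_y A_gv = 1619 kN → shear rupture governs the shear term.
R_n = 1483 + 1.0 × 470 × 540 / 1000 = 1737 kN.
Design strength φR_n = 0.75 × 1737 = 1300 kN.

1300 kN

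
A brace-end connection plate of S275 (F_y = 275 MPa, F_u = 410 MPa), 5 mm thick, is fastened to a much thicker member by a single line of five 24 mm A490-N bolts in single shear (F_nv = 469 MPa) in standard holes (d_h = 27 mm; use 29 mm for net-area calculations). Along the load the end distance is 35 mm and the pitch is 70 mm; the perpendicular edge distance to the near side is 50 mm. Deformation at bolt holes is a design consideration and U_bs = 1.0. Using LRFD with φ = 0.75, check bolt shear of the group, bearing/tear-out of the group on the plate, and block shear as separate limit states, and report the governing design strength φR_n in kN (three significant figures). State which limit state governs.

225 kN (block shear governs)

Bolt shear: A_b = π·24²/4 = 452.4 mm²; R_n = 469 × 452.4 × 5 × 1 / 1000 = 1061 kN → 0.75 × 1061 = 796 kN.
Bearing: edge l_c = 21.5, r_n = 52.89 kN; interior l_c = 43, r_n = 105.8 kN; R_n = 52.89 + 4·105.8 = 476 kN → 357 kN.
Block shear: A_gv = 1575, A_nv = 922.5, A_nt = 177.5 mm²; R_n = min(0.6F_uA_nv, 0.6F_yA_gv) + U_bs·F_u·A_nt = 299.7 kN → 225 kN.
Block shear governs: 225 kN.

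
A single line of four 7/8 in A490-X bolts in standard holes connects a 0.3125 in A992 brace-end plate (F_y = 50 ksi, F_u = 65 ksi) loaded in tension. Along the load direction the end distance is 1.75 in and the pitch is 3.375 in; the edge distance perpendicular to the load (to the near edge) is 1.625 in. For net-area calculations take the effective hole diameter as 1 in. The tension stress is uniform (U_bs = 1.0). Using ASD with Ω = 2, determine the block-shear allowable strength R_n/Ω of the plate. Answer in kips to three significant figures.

Shear plane L_v = 1.75 + 3·3.375 = 11.88 in; A_gv = 11.88 × 0.3125 = 3.711 in².
A_nv = (11.88 − 3.5·1) × 0.3125 = 2.617 in².
A_nt = (1.625 − 0.5·1) × 0.3125 = 0.3516 in².
0.6 F_u A_nv = 102.1 kips; 0.6 F_y A_gv = 111.3 kips → shear rupture governs the shear term.
R_n = 102.1 + 1.0 × 65 × 0.3516 = 124.9 kips.
Allowable strength R_n/Ω = 124.9 / 2 = 62.5 kips.

62.5 kips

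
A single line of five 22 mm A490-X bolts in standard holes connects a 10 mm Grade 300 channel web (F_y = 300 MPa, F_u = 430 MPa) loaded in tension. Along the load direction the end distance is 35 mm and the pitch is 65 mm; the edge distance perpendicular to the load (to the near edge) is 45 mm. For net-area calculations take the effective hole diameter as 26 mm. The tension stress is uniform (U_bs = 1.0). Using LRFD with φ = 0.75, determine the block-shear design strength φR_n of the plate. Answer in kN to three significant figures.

448 kN

Shear plane L_v = 35 + 4·65 = 295 mm; A_gv = 295 × 10 = 2950 mm².
A_nv = (295 − 4.5·26) × 10 = 1780 mm².
A_nt = (45 − 0.5·26) × 10 = 320 mm².
0.6 F_u A_nv = 459.2 kN; 0.6 F_y A_gv = 531 kN → shear rupture governs the shear term.
R_n = 459.2 + 1.0 × 430 × 320 / 1000 = 596.8 kN.
Design strength φR_n = 0.75 × 596.8 = 448 kN.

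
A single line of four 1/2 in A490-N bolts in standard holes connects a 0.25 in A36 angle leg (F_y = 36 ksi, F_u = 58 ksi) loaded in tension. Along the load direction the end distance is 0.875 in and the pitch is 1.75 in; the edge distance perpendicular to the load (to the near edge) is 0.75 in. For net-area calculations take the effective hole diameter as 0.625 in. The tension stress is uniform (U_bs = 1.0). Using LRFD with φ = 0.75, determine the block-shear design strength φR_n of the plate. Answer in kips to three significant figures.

Shear plane L_v = 0.875 + 3·1.75 = 6.125 in; A_gv = 6.125 × 0.25 = 1.531 in².
A_nv = (6.125 − 3.5·0.625) × 0.25 = 0.9844 in².
A_nt = (0.75 − 0.5·0.625) × 0.25 = 0.1094 in².
0.6 F_u A_nv = 34.26 kips; 0.6 F_y A_gv = 33.07 kips → shear yielding governs the shear term.
R_n = 33.07 + 1.0 × 58 × 0.1094 = 39.42 kips.
Design strength φR_n = 0.75 × 39.42 = 29.6 kips.

29.6 kips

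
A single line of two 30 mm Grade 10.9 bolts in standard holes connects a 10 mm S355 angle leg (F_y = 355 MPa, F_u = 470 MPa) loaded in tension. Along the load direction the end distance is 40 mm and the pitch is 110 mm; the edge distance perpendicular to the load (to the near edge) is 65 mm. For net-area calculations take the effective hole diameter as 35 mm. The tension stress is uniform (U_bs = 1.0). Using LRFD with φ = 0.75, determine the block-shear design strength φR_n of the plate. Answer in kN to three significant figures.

Shear plane L_v = 40 + 1·110 = 150 mm; A_gv = 150 × 10 = 1500 mm².
A_nv = (150 − 1.5·35) × 10 = 975 mm².
A_nt = (65 − 0.5·35) × 10 = 475 mm².
0.6 F_u A_nv = 274.9 kN; 0.6 F_y A_gv = 319.5 kN → shear rupture governs the shear term.
R_n = 274.9 + 1.0 × 470 × 475 / 1000 = 498.2 kN.
Design strength φR_n = 0.75 × 498.2 = 374 kN.

374 kN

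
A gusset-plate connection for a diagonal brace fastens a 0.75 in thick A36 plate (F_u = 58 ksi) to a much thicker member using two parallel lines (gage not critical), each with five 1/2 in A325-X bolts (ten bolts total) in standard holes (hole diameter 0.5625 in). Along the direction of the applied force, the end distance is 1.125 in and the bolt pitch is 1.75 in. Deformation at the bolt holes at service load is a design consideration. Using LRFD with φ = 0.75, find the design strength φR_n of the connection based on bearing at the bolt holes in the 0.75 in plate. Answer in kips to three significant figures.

Per bolt r_n = 1.2 l_c t F_u ≤ 2.4 d t F_u; upper limit = 2.4 × 0.5 × 0.75 × 58 = 52.2 kips.
Edge bolt: l_c = 1.125 − 0.5625/2 = 0.8438 in → 1.2 × 0.8438 × 0.75 × 58 = 44.04 → r_n = 44.04 kips.
Interior bolts: l_c = 1.75 − 0.5625 = 1.188 in → 1.2 × 1.188 × 0.75 × 58 = 61.99 → r_n = 52.2 kips.
R_n = 2 × 44.04 + 8 × 52.2 = 505.7 kips.
Design strength φR_n = 0.75 × 505.7 = 379 kips.

379 kips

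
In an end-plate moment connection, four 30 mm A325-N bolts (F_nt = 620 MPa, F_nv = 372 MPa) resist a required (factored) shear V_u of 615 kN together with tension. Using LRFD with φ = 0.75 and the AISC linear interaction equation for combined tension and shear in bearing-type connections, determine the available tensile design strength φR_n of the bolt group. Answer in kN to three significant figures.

A_b = π·30²/4 = 706.9 mm²; f_rv = 615 × 1000 / (4 × 706.9) = 217.5 MPa.
F'_nt = 1.3 F_nt − (F_nt / φF_nv) f_rv = 1.3·620 − (620/(0.75·372))·217.5 = 322.6 MPa, capped at F_nt → F'_nt = 322.6 MPa.
R_n = F'_nt · A_b · n = 322.6 × 706.9 × 4 / 1000 = 912.2 kN.
Design strength φR_n = 0.75 × 912.2 = 684 kN.

684 kN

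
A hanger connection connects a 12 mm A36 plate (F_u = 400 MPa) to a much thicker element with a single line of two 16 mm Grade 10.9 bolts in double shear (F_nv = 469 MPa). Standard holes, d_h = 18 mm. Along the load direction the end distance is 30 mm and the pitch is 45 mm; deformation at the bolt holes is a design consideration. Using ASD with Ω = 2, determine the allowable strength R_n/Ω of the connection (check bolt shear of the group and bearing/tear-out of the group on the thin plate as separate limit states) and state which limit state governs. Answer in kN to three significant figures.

138 kN (bearing governs)

Bolt shear: A_b = π·16²/4 = 201.1 mm²; R_n = 469 × 201.1 × 2 × 2 / 1000 = 377.2 kN → 377.2 / 2 = 189 kN.
Bearing (1.2 l_c t F_u ≤ 2.4 d t F_u): upper limit = 2.4·16·12·400 / 1000 = 184.3 kN.
  Edge l_c = 30 − 18/2 = 21 → r_n = 121 kN; interior l_c = 45 − 18 = 27 → r_n = 155.5 kN.
  R_n,bearing = 1·121 + 1·155.5 = 276.5 kN → 276.5 / 2 = 138 kN.
Bearing governs: 138 kN.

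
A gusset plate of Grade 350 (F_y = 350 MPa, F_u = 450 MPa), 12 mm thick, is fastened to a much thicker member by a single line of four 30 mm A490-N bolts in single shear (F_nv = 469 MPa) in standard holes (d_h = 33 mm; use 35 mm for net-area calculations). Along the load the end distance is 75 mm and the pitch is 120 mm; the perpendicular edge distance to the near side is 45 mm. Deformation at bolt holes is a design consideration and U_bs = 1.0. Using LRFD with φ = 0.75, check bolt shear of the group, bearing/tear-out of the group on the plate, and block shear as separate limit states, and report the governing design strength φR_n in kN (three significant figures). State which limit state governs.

871 kN (block shear governs)

Bolt shear: A_b = π·30²/4 = 706.9 mm²; R_n = 469 × 706.9 × 4 × 1 / 1000 = 1326 kN → 0.75 × 1326 = 995 kN.
Bearing: edge l_c = 58.5, r_n = 379.1 kN; interior l_c = 87, r_n = 388.8 kN; R_n = 379.1 + 3·388.8 = 1545 kN → 1160 kN.
Block shear: A_gv = 5220, A_nv = 3750, A_nt = 330 mm²; R_n = min(0.6F_uA_nv, 0.6F_yA_gv) + U_bs·F_u·A_nt = 1161 kN → 871 kN.
Block shear governs: 871 kN.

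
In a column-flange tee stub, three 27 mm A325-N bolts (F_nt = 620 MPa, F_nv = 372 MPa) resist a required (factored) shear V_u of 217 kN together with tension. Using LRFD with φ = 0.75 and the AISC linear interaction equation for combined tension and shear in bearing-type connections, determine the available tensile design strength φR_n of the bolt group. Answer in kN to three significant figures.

A_b = π·27²/4 = 572.6 mm²; f_rv = 217 × 1000 / (3 × 572.6) = 126.3 MPa.
F'_nt = 1.3 F_nt − (F_nt / φF_nv) f_rv = 1.3·620 − (620/(0.75·372))·126.3 = 525.3 MPa, capped at F_nt → F'_nt = 525.3 MPa.
R_n = F'_nt · A_b · n = 525.3 × 572.6 × 3 / 1000 = 902.2 kN.
Design strength φR_n = 0.75 × 902.2 = 677 kN.

677 kN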